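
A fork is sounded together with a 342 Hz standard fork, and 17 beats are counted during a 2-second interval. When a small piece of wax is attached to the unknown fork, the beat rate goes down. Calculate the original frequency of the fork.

Beat frequency = 17/2 = 8.5 Hz.
|f − 342| = 8.5, so the fork was at either 333.5 Hz or 350.5 Hz.
Loading a fork with wax lowers its frequency; the adjustment lowers the fork's frequency.
The beat rate fell, so the adjustment moved the fork toward 342 Hz — it must have started above the reference.

350.5 Hz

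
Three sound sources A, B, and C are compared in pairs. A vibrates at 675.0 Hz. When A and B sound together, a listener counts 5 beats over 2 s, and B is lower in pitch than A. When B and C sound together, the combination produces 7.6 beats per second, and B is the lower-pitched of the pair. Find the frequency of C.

680.1 Hz

A–B: Beat frequency = 5/2 = 2.5 Hz.
B is below A, so f_B = 675.0 − 2.5 = 672.5 Hz.
C is above B, so f_C = 672.5 + 7.6 = 680.1 Hz.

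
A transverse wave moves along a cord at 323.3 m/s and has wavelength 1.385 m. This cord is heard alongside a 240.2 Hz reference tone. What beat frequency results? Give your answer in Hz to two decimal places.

Source frequency f = v/λ = 323.3/1.385 = 233.4296 Hz.
f_beat = |233.4296 − 240.2| = 6.77 Hz.

6.77 Hz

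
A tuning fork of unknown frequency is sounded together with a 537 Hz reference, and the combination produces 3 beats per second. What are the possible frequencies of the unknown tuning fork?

534 Hz or 540 Hz

|f − 537| = 3, so f = 537 ± 3.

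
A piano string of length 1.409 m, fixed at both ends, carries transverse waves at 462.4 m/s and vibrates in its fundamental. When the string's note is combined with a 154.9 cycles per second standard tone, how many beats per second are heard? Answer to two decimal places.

For a string fixed at both ends, f_n = n·v/(2L) = 1·462.4/(2·1.409) = 164.0880 Hz.
f_beat = |164.0880 − 154.9| = 9.19 Hz.

9.19 Hz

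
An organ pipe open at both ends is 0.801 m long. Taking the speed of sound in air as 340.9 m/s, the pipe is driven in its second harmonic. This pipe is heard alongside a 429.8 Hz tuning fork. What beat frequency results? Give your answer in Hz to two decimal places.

4.21 Hz

Open pipe: f_n = n·v/(2L) = 2·340.9/(2·0.801) = 425.5930 Hz.
f_beat = |425.5930 − 429.8| = 4.21 Hz.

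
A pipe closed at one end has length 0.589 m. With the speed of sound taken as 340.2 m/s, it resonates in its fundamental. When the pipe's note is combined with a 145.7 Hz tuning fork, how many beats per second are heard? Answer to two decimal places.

1.30 Hz

Closed pipe (odd harmonics): f_n = n·v/(4L) = 1·340.2/(4·0.589) = 144.3973 Hz.
f_beat = |144.3973 − 145.7| = 1.30 Hz.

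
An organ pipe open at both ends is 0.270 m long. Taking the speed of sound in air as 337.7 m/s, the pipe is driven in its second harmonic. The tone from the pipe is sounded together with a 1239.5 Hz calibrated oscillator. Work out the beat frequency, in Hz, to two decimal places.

11.24 Hz

Open pipe: f_n = n·v/(2L) = 2·337.7/(2·0.270) = 1250.7407 Hz.
f_beat = |1250.7407 − 1239.5| = 11.24 Hz.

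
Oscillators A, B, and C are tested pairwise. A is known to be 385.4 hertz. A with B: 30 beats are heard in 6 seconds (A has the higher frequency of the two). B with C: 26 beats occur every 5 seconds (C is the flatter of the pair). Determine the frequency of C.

375.2 Hz

A–B: Beat frequency = 30/6 = 5 Hz.
B is below A, so f_B = 385.4 − 5 = 380.4 Hz.
B–C: Beat frequency = 26/5 = 5.2 Hz.
C is below B, so f_C = 380.4 − 5.2 = 375.2 Hz.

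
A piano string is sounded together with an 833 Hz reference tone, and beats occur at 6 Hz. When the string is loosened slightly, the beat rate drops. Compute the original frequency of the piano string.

839 Hz

|f − 833| = 6, so the piano string was at either 827 Hz or 839 Hz.
Reducing tension lowers a string's frequency; the adjustment lowers the piano string's frequency.
The beat rate fell, so the adjustment moved the piano string toward 833 Hz — it must have started above the reference.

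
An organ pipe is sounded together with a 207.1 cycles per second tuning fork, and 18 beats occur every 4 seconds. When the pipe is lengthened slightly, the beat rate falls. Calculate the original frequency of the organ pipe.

Beat frequency = 18/4 = 4.5 Hz.
|f − 207.1| = 4.5, so the organ pipe was at either 202.6 Hz or 211.6 Hz.
A longer pipe has a lower fundamental; the adjustment lowers the organ pipe's frequency.
The beat rate fell, so the adjustment moved the organ pipe toward 207.1 Hz — it must have started above the reference.

211.6 Hz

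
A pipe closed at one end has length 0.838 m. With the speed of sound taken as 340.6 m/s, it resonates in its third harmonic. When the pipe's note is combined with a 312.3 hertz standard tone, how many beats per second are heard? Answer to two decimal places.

Closed pipe (odd harmonics): f_n = n·v/(4L) = 3·340.6/(4·0.838) = 304.8329 Hz.
f_beat = |304.8329 − 312.3| = 7.47 Hz.

7.47 Hz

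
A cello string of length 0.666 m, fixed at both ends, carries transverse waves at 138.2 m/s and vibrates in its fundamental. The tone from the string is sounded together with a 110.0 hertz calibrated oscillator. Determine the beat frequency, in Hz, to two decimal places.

For a string fixed at both ends, f_n = n·v/(2L) = 1·138.2/(2·0.666) = 103.7538 Hz.
f_beat = |103.7538 − 110.0| = 6.25 Hz.

6.25 Hz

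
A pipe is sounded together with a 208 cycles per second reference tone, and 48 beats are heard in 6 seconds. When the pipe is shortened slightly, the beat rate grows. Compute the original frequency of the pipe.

Beat frequency = 48/6 = 8 Hz.
|f − 208| = 8, so the pipe was at either 200 Hz or 216 Hz.
A shorter pipe has a higher fundamental; the adjustment raises the pipe's frequency.
The beat rate rose, so the adjustment moved the pipe further from 208 Hz — it was already above the reference.

216 Hz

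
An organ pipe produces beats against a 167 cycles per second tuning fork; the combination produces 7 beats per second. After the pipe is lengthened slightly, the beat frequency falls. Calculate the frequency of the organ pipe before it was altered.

|f − 167| = 7, so the organ pipe was at either 160 Hz or 174 Hz.
A longer pipe has a lower fundamental; the adjustment lowers the organ pipe's frequency.
The beat rate fell, so the adjustment moved the organ pipe toward 167 Hz — it must have started above the reference.

174 Hz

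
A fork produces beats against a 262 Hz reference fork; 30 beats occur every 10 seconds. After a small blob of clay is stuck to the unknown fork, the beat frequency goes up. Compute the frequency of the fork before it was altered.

259 Hz

Beat frequency = 30/10 = 3 Hz.
|f − 262| = 3, so the fork was at either 259 Hz or 265 Hz.
Adding mass to a fork lowers its frequency; the adjustment lowers the fork's frequency.
The beat rate rose, so the adjustment moved the fork further from 262 Hz — it was already below the reference.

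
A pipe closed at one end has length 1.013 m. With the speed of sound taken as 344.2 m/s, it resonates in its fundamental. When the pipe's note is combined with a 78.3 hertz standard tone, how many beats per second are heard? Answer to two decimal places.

Closed pipe (odd harmonics): f_n = n·v/(4L) = 1·344.2/(4·1.013) = 84.9457 Hz.
f_beat = |84.9457 − 78.3| = 6.65 Hz.

6.65 Hz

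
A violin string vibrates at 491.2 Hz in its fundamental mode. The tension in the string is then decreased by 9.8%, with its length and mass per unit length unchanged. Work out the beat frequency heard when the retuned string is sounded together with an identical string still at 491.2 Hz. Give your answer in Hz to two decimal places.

24.69 Hz

For a string, f ∝ √T, so the new frequency is 491.2·√0.902 = 466.5107 Hz.
f_beat = |466.5107 − 491.2| = 24.69 Hz.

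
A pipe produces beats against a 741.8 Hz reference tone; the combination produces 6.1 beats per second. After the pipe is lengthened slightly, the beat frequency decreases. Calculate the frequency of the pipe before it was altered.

747.9 Hz

|f − 741.8| = 6.1, so the pipe was at either 735.7 Hz or 747.9 Hz.
A longer pipe has a lower fundamental; the adjustment lowers the pipe's frequency.
The beat rate fell, so the adjustment moved the pipe toward 741.8 Hz — it must have started above the reference.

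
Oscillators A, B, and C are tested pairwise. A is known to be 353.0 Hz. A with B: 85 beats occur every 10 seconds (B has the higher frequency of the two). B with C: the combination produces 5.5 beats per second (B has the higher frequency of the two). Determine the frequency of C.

356 Hz

A–B: Beat frequency = 85/10 = 8.5 Hz.
B is above A, so f_B = 353.0 + 8.5 = 361.5 Hz.
C is below B, so f_C = 361.5 − 5.5 = 356 Hz.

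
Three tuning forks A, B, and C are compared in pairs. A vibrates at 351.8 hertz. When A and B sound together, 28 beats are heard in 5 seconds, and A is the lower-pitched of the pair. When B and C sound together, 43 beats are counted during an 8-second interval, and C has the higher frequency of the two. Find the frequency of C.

362.775 Hz

A–B: Beat frequency = 28/5 = 5.6 Hz.
B is above A, so f_B = 351.8 + 5.6 = 357.4 Hz.
B–C: Beat frequency = 43/8 = 5.375 Hz.
C is above B, so f_C = 357.4 + 5.375 = 362.775 Hz.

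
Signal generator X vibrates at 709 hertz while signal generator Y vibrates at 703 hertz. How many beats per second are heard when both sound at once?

6 Hz

The beat frequency equals the magnitude of the frequency difference.
|709 − 703| = 6 Hz.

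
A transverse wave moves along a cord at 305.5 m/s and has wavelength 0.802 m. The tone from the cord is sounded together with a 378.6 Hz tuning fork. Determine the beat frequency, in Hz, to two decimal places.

2.32 Hz

Source frequency f = v/λ = 305.5/0.802 = 380.9227 Hz.
f_beat = |380.9227 − 378.6| = 2.32 Hz.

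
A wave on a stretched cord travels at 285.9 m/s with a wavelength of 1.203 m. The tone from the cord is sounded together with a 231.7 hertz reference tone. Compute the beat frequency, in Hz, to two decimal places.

5.96 Hz

Source frequency f = v/λ = 285.9/1.203 = 237.6559 Hz.
f_beat = |237.6559 − 231.7| = 5.96 Hz.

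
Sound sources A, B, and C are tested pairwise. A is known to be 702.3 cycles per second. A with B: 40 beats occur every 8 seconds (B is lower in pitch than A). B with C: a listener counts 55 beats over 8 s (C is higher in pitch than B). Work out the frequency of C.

A–B: Beat frequency = 40/8 = 5 Hz.
B is below A, so f_B = 702.3 − 5 = 697.3 Hz.
B–C: Beat frequency = 55/8 = 6.875 Hz.
C is above B, so f_C = 697.3 + 6.875 = 704.175 Hz.

704.175 Hz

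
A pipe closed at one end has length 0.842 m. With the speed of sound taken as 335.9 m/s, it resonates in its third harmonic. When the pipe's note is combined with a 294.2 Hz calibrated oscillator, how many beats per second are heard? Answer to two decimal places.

Closed pipe (odd harmonics): f_n = n·v/(4L) = 3·335.9/(4·0.842) = 299.1983 Hz.
f_beat = |299.1983 − 294.2| = 5.00 Hz.

5.00 Hz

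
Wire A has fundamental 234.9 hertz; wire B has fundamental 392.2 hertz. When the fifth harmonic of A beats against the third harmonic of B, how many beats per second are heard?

Fifth harmonic of the first: 5·234.9 = 1174.5 Hz.
Third harmonic of the second: 3·392.2 = 1176.6 Hz.
f_beat = |1174.5 − 1176.6| = 2.1 Hz.

2.1 Hz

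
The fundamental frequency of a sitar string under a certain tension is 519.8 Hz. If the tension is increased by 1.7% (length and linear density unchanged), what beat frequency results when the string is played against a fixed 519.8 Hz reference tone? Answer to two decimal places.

For a string, f ∝ √T, so the new frequency is 519.8·√1.017 = 524.1997 Hz.
f_beat = |524.1997 − 519.8| = 4.40 Hz.

4.40 Hz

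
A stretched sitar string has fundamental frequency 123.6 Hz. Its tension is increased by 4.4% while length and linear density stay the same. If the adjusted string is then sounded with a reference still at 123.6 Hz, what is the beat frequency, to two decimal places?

For a string, f ∝ √T, so the new frequency is 123.6·√1.044 = 126.2899 Hz.
f_beat = |126.2899 − 123.6| = 2.69 Hz.

2.69 Hz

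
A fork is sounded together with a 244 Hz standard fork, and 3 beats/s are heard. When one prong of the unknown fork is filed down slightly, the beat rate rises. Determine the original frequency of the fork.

|f − 244| = 3, so the fork was at either 241 Hz or 247 Hz.
Filing a prong removes mass and raises the fork's frequency; the adjustment raises the fork's frequency.
The beat rate rose, so the adjustment moved the fork further from 244 Hz — it was already above the reference.

247 Hz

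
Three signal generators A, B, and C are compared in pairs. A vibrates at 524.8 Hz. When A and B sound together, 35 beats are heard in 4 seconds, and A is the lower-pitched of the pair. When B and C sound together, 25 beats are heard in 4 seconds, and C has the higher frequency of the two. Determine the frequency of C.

A–B: Beat frequency = 35/4 = 8.75 Hz.
B is above A, so f_B = 524.8 + 8.75 = 533.55 Hz.
B–C: Beat frequency = 25/4 = 6.25 Hz.
C is above B, so f_C = 533.55 + 6.25 = 539.8 Hz.

539.8 Hz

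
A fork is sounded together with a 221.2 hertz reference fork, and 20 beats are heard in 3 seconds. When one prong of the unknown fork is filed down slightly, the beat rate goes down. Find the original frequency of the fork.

214.5333 Hz

Beat frequency = 20/3 = 6.6667 Hz.
|f − 221.2| = 6.6667, so the fork was at either 214.5333 Hz or 227.8667 Hz.
Filing a prong removes mass and raises the fork's frequency; the adjustment raises the fork's frequency.
The beat rate fell, so the adjustment moved the fork toward 221.2 Hz — it must have started below the reference.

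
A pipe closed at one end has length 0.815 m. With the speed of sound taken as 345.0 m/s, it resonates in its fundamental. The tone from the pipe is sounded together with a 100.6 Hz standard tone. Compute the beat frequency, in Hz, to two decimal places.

Closed pipe (odd harmonics): f_n = n·v/(4L) = 1·345.0/(4·0.815) = 105.8282 Hz.
f_beat = |105.8282 − 100.6| = 5.23 Hz.

5.23 Hz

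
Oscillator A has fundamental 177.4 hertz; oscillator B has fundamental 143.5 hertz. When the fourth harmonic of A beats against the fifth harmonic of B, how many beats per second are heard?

Fourth harmonic of the first: 4·177.4 = 709.6 Hz.
Fifth harmonic of the second: 5·143.5 = 717.5 Hz.
f_beat = |709.6 − 717.5| = 7.9 Hz.

7.9 Hz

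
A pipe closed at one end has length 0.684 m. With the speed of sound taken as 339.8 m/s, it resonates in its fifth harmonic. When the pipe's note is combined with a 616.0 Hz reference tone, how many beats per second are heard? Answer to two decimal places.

4.98 Hz

Closed pipe (odd harmonics): f_n = n·v/(4L) = 5·339.8/(4·0.684) = 620.9795 Hz.
f_beat = |620.9795 − 616.0| = 4.98 Hz.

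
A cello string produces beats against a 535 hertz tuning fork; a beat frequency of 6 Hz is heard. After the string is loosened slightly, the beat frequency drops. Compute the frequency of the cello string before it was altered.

|f − 535| = 6, so the cello string was at either 529 Hz or 541 Hz.
Reducing tension lowers a string's frequency; the adjustment lowers the cello string's frequency.
The beat rate fell, so the adjustment moved the cello string toward 535 Hz — it must have started above the reference.

541 Hz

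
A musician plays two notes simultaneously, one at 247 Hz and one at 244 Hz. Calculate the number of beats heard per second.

3 Hz

Beats arise from superposition of two nearby frequencies; the beat rate is |f₁ − f₂|.
|247 − 244| = 3 Hz.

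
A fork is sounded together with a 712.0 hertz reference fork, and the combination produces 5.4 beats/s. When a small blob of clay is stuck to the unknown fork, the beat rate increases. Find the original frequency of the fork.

706.6 Hz

|f − 712.0| = 5.4, so the fork was at either 706.6 Hz or 717.4 Hz.
Adding mass to a fork lowers its frequency; the adjustment lowers the fork's frequency.
The beat rate rose, so the adjustment moved the fork further from 712.0 Hz — it was already below the reference.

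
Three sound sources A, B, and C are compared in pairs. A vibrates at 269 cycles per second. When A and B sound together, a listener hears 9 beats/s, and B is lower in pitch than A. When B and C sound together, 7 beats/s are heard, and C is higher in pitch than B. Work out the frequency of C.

B is below A, so f_B = 269 − 9 = 260 Hz.
C is above B, so f_C = 260 + 7 = 267 Hz.

267 Hz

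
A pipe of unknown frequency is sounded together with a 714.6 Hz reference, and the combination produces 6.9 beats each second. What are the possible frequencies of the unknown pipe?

|f − 714.6| = 6.9, so f = 714.6 ± 6.9.

707.7 Hz or 721.5 Hz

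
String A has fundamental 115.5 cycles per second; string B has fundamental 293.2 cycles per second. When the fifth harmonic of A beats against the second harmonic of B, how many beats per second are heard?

8.9 Hz

Fifth harmonic of the first: 5·115.5 = 577.5 Hz.
Second harmonic of the second: 2·293.2 = 586.4 Hz.
f_beat = |577.5 − 586.4| = 8.9 Hz.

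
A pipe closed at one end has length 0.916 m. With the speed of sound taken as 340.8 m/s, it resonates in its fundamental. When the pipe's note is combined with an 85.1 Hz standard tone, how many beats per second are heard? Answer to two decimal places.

7.91 Hz

Closed pipe (odd harmonics): f_n = n·v/(4L) = 1·340.8/(4·0.916) = 93.0131 Hz.
f_beat = |93.0131 − 85.1| = 7.91 Hz.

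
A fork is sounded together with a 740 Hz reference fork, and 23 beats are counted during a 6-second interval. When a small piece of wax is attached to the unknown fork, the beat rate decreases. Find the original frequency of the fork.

743.8333 Hz

Beat frequency = 23/6 = 3.8333 Hz.
|f − 740| = 3.8333, so the fork was at either 736.1667 Hz or 743.8333 Hz.
Loading a fork with wax lowers its frequency; the adjustment lowers the fork's frequency.
The beat rate fell, so the adjustment moved the fork toward 740 Hz — it must have started above the reference.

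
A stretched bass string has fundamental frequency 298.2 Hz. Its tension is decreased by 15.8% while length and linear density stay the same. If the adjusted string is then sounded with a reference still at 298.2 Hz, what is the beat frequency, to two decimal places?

For a string, f ∝ √T, so the new frequency is 298.2·√0.842 = 273.6300 Hz.
f_beat = |273.6300 − 298.2| = 24.57 Hz.

24.57 Hz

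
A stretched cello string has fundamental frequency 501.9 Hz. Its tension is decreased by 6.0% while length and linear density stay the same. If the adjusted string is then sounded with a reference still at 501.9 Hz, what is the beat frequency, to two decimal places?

For a string, f ∝ √T, so the new frequency is 501.9·√0.940 = 486.6101 Hz.
f_beat = |486.6101 − 501.9| = 15.29 Hz.

15.29 Hz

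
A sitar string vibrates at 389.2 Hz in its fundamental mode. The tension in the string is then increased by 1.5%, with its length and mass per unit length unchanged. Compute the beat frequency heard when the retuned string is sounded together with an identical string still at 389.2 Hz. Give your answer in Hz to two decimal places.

For a string, f ∝ √T, so the new frequency is 389.2·√1.015 = 392.1081 Hz.
f_beat = |392.1081 − 389.2| = 2.91 Hz.

2.91 Hz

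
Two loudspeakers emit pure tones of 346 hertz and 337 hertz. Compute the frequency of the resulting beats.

f_beat = |f₁ − f₂|.
|346 − 337| = 9 Hz.

9 Hz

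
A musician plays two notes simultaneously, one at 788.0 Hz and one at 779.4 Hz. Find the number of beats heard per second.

Beats arise from superposition of two nearby frequencies; the beat rate is |f₁ − f₂|.
|788.0 − 779.4| = 8.6 Hz.

8.6 Hz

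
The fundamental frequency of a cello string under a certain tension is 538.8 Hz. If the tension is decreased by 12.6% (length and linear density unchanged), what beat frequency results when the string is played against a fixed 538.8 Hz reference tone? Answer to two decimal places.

35.09 Hz

For a string, f ∝ √T, so the new frequency is 538.8·√0.874 = 503.7132 Hz.
f_beat = |503.7132 − 538.8| = 35.09 Hz.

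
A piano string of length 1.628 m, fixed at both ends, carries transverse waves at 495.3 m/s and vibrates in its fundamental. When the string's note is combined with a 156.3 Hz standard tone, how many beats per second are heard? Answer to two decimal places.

For a string fixed at both ends, f_n = n·v/(2L) = 1·495.3/(2·1.628) = 152.1192 Hz.
f_beat = |152.1192 − 156.3| = 4.18 Hz.

4.18 Hz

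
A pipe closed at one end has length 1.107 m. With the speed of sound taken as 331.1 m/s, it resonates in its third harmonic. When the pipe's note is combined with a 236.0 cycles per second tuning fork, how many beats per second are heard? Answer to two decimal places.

Closed pipe (odd harmonics): f_n = n·v/(4L) = 3·331.1/(4·1.107) = 224.3225 Hz.
f_beat = |224.3225 − 236.0| = 11.68 Hz.

11.68 Hz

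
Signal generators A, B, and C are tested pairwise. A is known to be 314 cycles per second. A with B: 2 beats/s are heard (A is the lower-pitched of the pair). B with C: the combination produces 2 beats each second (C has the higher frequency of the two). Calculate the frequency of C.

B is above A, so f_B = 314 + 2 = 316 Hz.
C is above B, so f_C = 316 + 2 = 318 Hz.

318 Hz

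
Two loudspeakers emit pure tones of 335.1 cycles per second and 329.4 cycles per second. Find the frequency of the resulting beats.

The beat frequency equals the magnitude of the frequency difference.
|335.1 − 329.4| = 5.7 Hz.

5.7 Hz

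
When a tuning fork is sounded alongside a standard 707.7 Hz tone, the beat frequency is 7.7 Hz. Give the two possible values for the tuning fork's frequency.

|f − 707.7| = 7.7, so f = 707.7 ± 7.7.

700 Hz or 715.4 Hz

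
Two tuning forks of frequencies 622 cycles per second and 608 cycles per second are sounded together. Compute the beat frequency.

14 Hz

f_beat = |f₁ − f₂|.
|622 − 608| = 14 Hz.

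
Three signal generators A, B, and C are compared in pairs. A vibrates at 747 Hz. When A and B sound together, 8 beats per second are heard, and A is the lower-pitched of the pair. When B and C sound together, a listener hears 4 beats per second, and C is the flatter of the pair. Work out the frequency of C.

B is above A, so f_B = 747 + 8 = 755 Hz.
C is below B, so f_C = 755 − 4 = 751 Hz.

751 Hz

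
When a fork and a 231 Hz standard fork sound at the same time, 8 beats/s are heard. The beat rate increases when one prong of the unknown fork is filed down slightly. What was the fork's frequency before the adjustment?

239 Hz

|f − 231| = 8, so the fork was at either 223 Hz or 239 Hz.
Filing a prong removes mass and raises the fork's frequency; the adjustment raises the fork's frequency.
The beat rate rose, so the adjustment moved the fork further from 231 Hz — it was already above the reference.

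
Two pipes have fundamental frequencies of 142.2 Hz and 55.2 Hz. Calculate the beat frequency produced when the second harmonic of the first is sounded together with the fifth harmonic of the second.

Second harmonic of the first: 2·142.2 = 284.4 Hz.
Fifth harmonic of the second: 5·55.2 = 276.0 Hz.
f_beat = |284.4 − 276.0| = 8.4 Hz.

8.4 Hz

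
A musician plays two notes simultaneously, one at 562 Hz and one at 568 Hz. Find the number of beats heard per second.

6 Hz

f_beat = |f₁ − f₂|.
|562 − 568| = 6 Hz.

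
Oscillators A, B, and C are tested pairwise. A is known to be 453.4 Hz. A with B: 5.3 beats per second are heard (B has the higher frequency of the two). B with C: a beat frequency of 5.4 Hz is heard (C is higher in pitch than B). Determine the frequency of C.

464.1 Hz

B is above A, so f_B = 453.4 + 5.3 = 458.7 Hz.
C is above B, so f_C = 458.7 + 5.4 = 464.1 Hz.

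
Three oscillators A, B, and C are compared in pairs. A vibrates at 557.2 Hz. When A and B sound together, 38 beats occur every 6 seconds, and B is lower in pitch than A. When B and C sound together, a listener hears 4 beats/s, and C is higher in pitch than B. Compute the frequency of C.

554.8667 Hz

A–B: Beat frequency = 38/6 = 6.3333 Hz.
B is below A, so f_B = 557.2 − 6.3333 = 550.8667 Hz.
C is above B, so f_C = 550.8667 + 4 = 554.8667 Hz.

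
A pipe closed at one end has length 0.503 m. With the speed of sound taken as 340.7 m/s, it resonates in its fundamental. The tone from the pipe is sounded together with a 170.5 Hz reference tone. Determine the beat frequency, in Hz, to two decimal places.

1.17 Hz

Closed pipe (odd harmonics): f_n = n·v/(4L) = 1·340.7/(4·0.503) = 169.3340 Hz.
f_beat = |169.3340 − 170.5| = 1.17 Hz.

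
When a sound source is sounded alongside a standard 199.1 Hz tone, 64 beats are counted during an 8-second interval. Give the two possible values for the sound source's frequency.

Beat frequency = 64/8 = 8 Hz.
|f − 199.1| = 8, so f = 199.1 ± 8.

191.1 Hz or 207.1 Hz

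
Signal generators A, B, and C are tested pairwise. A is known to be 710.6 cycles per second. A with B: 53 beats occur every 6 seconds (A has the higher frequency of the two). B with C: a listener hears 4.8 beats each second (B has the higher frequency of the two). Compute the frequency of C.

A–B: Beat frequency = 53/6 = 8.8333 Hz.
B is below A, so f_B = 710.6 − 8.8333 = 701.7667 Hz.
C is below B, so f_C = 701.7667 − 4.8 = 696.9667 Hz.

696.9667 Hz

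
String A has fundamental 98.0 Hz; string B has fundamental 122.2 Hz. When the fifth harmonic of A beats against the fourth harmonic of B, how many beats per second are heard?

Fifth harmonic of the first: 5·98.0 = 490.0 Hz.
Fourth harmonic of the second: 4·122.2 = 488.8 Hz.
f_beat = |490.0 − 488.8| = 1.2 Hz.

1.2 Hz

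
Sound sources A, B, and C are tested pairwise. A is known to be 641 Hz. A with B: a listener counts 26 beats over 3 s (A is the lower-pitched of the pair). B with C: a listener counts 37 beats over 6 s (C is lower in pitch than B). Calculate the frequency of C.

A–B: Beat frequency = 26/3 = 8.6667 Hz.
B is above A, so f_B = 641 + 8.6667 = 649.6667 Hz.
B–C: Beat frequency = 37/6 = 6.1667 Hz.
C is below B, so f_C = 649.6667 − 6.1667 = 643.5 Hz.

643.5 Hz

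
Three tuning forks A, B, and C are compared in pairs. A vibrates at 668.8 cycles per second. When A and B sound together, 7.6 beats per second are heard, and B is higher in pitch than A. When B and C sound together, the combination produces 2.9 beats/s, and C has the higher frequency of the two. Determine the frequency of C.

B is above A, so f_B = 668.8 + 7.6 = 676.4 Hz.
C is above B, so f_C = 676.4 + 2.9 = 679.3 Hz.

679.3 Hz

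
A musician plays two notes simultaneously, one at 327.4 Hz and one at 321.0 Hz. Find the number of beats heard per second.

f_beat = |f₁ − f₂|.
|327.4 − 321.0| = 6.4 Hz.

6.4 Hz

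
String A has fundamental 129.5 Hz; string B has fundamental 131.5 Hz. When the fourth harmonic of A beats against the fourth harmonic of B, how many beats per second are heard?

Fourth harmonic of the first: 4·129.5 = 518.0 Hz.
Fourth harmonic of the second: 4·131.5 = 526.0 Hz.
f_beat = |518.0 − 526.0| = 8.0 Hz.

8.0 Hz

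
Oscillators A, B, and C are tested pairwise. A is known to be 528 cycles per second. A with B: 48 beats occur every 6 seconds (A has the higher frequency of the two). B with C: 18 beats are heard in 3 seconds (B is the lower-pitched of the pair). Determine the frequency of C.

A–B: Beat frequency = 48/6 = 8 Hz.
B is below A, so f_B = 528 − 8 = 520 Hz.
B–C: Beat frequency = 18/3 = 6 Hz.
C is above B, so f_C = 520 + 6 = 526 Hz.

526 Hz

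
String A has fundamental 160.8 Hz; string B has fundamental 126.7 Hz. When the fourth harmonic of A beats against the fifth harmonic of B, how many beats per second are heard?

Fourth harmonic of the first: 4·160.8 = 643.2 Hz.
Fifth harmonic of the second: 5·126.7 = 633.5 Hz.
f_beat = |643.2 − 633.5| = 9.7 Hz.

9.7 Hz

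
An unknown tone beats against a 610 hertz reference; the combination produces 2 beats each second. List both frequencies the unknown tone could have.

|f − 610| = 2, so f = 610 ± 2.

608 Hz or 612 Hz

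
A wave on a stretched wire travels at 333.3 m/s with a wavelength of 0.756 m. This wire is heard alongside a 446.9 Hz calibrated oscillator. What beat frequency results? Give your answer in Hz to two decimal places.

6.03 Hz

Source frequency f = v/λ = 333.3/0.756 = 440.8730 Hz.
f_beat = |440.8730 − 446.9| = 6.03 Hz.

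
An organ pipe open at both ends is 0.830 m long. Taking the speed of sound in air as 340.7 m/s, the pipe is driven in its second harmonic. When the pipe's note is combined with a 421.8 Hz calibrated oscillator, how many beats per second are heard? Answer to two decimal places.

11.32 Hz

Open pipe: f_n = n·v/(2L) = 2·340.7/(2·0.830) = 410.4819 Hz.
f_beat = |410.4819 − 421.8| = 11.32 Hz.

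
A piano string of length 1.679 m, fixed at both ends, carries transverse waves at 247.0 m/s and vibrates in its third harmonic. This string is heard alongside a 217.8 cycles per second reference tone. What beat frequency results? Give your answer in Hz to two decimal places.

For a string fixed at both ends, f_n = n·v/(2L) = 3·247.0/(2·1.679) = 220.6671 Hz.
f_beat = |220.6671 − 217.8| = 2.87 Hz.

2.87 Hz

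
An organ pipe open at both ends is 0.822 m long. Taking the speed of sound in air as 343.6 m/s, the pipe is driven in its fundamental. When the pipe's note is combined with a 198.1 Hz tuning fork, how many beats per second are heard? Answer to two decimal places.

Open pipe: f_n = n·v/(2L) = 1·343.6/(2·0.822) = 209.0024 Hz.
f_beat = |209.0024 − 198.1| = 10.90 Hz.

10.90 Hz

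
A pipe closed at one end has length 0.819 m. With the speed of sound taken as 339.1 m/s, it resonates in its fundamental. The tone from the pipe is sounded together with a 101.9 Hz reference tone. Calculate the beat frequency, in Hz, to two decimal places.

Closed pipe (odd harmonics): f_n = n·v/(4L) = 1·339.1/(4·0.819) = 103.5104 Hz.
f_beat = |103.5104 − 101.9| = 1.61 Hz.

1.61 Hz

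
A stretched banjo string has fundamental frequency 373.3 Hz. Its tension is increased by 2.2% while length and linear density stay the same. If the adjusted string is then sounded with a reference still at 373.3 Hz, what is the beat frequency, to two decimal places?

4.08 Hz

For a string, f ∝ √T, so the new frequency is 373.3·√1.022 = 377.3840 Hz.
f_beat = |377.3840 − 373.3| = 4.08 Hz.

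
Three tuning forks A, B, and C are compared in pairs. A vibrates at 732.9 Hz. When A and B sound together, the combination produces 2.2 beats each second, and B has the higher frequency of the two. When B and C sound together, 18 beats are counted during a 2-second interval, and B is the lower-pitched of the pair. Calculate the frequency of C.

B is above A, so f_B = 732.9 + 2.2 = 735.1 Hz.
B–C: Beat frequency = 18/2 = 9 Hz.
C is above B, so f_C = 735.1 + 9 = 744.1 Hz.

744.1 Hz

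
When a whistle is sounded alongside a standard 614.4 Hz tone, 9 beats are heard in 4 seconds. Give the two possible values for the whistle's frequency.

Beat frequency = 9/4 = 2.25 Hz.
|f − 614.4| = 2.25, so f = 614.4 ± 2.25.

612.15 Hz or 616.65 Hz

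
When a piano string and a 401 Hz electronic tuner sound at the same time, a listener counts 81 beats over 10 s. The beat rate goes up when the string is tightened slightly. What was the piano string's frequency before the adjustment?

Beat frequency = 81/10 = 8.1 Hz.
|f − 401| = 8.1, so the piano string was at either 392.9 Hz or 409.1 Hz.
Increasing tension raises a string's frequency; the adjustment raises the piano string's frequency.
The beat rate rose, so the adjustment moved the piano string further from 401 Hz — it was already above the reference.

409.1 Hz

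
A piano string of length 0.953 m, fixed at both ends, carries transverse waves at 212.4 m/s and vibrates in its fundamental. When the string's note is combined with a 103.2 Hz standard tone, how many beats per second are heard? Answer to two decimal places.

8.24 Hz

For a string fixed at both ends, f_n = n·v/(2L) = 1·212.4/(2·0.953) = 111.4376 Hz.
f_beat = |111.4376 − 103.2| = 8.24 Hz.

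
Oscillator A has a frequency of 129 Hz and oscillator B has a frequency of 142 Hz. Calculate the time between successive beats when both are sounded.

f_beat = |129 − 142| = 13 Hz.
Beat period T = 1 / f_beat = 1 / 13 s.

0.077 s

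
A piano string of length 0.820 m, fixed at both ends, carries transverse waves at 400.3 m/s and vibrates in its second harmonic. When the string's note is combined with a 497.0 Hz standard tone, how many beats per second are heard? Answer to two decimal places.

For a string fixed at both ends, f_n = n·v/(2L) = 2·400.3/(2·0.820) = 488.1707 Hz.
f_beat = |488.1707 − 497.0| = 8.83 Hz.

8.83 Hz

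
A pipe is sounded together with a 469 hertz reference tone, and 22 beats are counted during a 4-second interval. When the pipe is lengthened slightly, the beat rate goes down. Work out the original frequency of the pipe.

Beat frequency = 22/4 = 5.5 Hz.
|f − 469| = 5.5, so the pipe was at either 463.5 Hz or 474.5 Hz.
A longer pipe has a lower fundamental; the adjustment lowers the pipe's frequency.
The beat rate fell, so the adjustment moved the pipe toward 469 Hz — it must have started above the reference.

474.5 Hz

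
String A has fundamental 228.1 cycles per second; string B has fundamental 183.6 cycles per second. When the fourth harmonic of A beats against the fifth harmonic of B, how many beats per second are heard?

5.6 Hz

Fourth harmonic of the first: 4·228.1 = 912.4 Hz.
Fifth harmonic of the second: 5·183.6 = 918.0 Hz.
f_beat = |912.4 − 918.0| = 5.6 Hz.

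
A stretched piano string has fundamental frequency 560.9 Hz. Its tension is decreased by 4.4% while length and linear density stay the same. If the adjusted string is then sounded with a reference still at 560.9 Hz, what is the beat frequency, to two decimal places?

For a string, f ∝ √T, so the new frequency is 560.9·√0.956 = 548.4214 Hz.
f_beat = |548.4214 − 560.9| = 12.48 Hz.

12.48 Hz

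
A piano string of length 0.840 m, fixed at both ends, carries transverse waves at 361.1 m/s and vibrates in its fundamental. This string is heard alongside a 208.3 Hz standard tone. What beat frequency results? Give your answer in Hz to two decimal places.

6.64 Hz

For a string fixed at both ends, f_n = n·v/(2L) = 1·361.1/(2·0.840) = 214.9405 Hz.
f_beat = |214.9405 − 208.3| = 6.64 Hz.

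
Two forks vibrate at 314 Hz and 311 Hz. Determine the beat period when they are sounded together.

0.333 s

f_beat = |314 − 311| = 3 Hz.
Beat period T = 1 / f_beat = 1 / 3 s.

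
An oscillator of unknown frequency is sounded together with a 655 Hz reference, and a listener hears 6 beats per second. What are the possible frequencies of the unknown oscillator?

649 Hz or 661 Hz

|f − 655| = 6, so f = 655 ± 6.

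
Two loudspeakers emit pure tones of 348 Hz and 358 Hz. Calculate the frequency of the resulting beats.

f_beat = |f₁ − f₂|.
|348 − 358| = 10 Hz.

10 Hz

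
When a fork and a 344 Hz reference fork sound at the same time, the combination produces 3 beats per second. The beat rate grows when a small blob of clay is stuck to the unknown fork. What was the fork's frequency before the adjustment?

341 Hz

|f − 344| = 3, so the fork was at either 341 Hz or 347 Hz.
Adding mass to a fork lowers its frequency; the adjustment lowers the fork's frequency.
The beat rate rose, so the adjustment moved the fork further from 344 Hz — it was already below the reference.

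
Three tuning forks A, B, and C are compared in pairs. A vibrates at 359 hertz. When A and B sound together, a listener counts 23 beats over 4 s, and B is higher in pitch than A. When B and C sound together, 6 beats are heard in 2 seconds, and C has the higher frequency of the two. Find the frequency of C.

A–B: Beat frequency = 23/4 = 5.75 Hz.
B is above A, so f_B = 359 + 5.75 = 364.75 Hz.
B–C: Beat frequency = 6/2 = 3 Hz.
C is above B, so f_C = 364.75 + 3 = 367.75 Hz.

367.75 Hz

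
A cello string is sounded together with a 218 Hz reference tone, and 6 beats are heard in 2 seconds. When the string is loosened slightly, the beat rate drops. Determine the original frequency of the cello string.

221 Hz

Beat frequency = 6/2 = 3 Hz.
|f − 218| = 3, so the cello string was at either 215 Hz or 221 Hz.
Reducing tension lowers a string's frequency; the adjustment lowers the cello string's frequency.
The beat rate fell, so the adjustment moved the cello string toward 218 Hz — it must have started above the reference.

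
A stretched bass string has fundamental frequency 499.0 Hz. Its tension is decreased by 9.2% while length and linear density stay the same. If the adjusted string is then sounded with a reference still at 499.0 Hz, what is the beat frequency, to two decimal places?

23.51 Hz

For a string, f ∝ √T, so the new frequency is 499.0·√0.908 = 475.4923 Hz.
f_beat = |475.4923 − 499.0| = 23.51 Hz.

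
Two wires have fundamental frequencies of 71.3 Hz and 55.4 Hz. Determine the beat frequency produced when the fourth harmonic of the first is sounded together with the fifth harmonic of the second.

8.2 Hz

Fourth harmonic of the first: 4·71.3 = 285.2 Hz.
Fifth harmonic of the second: 5·55.4 = 277.0 Hz.
f_beat = |285.2 − 277.0| = 8.2 Hz.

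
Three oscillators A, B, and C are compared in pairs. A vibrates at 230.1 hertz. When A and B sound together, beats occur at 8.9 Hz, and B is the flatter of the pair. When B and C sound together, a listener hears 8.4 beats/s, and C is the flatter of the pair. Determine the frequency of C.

B is below A, so f_B = 230.1 − 8.9 = 221.2 Hz.
C is below B, so f_C = 221.2 − 8.4 = 212.8 Hz.

212.8 Hz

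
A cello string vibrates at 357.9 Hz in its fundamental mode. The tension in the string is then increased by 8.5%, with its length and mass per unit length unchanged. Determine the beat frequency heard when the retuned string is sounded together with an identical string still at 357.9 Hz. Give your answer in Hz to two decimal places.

14.90 Hz

For a string, f ∝ √T, so the new frequency is 357.9·√1.085 = 372.8006 Hz.
f_beat = |372.8006 − 357.9| = 14.90 Hz.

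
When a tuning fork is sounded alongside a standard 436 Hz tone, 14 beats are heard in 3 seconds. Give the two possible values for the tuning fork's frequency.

431.3333 Hz or 440.6667 Hz

Beat frequency = 14/3 = 4.6667 Hz.
|f − 436| = 4.6667, so f = 436 ± 4.6667.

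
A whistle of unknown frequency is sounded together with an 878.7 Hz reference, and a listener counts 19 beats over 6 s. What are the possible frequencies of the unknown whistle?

875.5333 Hz or 881.8667 Hz

Beat frequency = 19/6 = 3.1667 Hz.
|f − 878.7| = 3.1667, so f = 878.7 ± 3.1667.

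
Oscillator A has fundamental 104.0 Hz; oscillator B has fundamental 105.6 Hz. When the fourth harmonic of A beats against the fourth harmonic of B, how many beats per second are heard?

Fourth harmonic of the first: 4·104.0 = 416.0 Hz.
Fourth harmonic of the second: 4·105.6 = 422.4 Hz.
f_beat = |416.0 − 422.4| = 6.4 Hz.

6.4 Hz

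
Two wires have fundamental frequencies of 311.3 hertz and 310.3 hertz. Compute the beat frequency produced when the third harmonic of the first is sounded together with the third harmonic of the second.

Third harmonic of the first: 3·311.3 = 933.9 Hz.
Third harmonic of the second: 3·310.3 = 930.9 Hz.
f_beat = |933.9 − 930.9| = 3.0 Hz.

3.0 Hz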